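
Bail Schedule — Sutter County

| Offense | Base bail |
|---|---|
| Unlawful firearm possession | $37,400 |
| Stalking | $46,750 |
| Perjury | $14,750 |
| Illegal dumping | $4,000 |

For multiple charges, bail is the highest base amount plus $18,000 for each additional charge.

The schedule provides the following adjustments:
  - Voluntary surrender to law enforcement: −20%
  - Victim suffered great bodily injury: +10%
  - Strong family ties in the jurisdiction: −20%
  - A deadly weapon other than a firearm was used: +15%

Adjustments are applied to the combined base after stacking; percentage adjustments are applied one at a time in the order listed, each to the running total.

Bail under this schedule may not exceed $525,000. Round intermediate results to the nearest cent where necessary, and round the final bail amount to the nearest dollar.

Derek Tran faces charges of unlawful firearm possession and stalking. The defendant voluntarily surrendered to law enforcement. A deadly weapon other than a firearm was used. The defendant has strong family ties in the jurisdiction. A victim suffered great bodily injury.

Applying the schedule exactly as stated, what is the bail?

$52,422

Base amounts from the schedule: unlawful firearm possession $37,400; stalking $46,750.
Stacking rule: highest base plus $18,000 per additional charge. Highest is stalking at $46,750; 1 additional charge → +$18,000. Combined base = $64,750.
Voluntary surrender to law enforcement (−20%): $64,750 × 0.8 = $51,800.
Victim suffered great bodily injury (+10%): $51,800 × 1.1 = $56,980.
Strong family ties in the jurisdiction (−20%): $56,980 × 0.8 = $45,584.
A deadly weapon other than a firearm was used (+15%): $45,584 × 1.15 = $52,421.60.
$52,421.60 is within the $525,000 maximum.
Rounded to the nearest dollar: $52,422.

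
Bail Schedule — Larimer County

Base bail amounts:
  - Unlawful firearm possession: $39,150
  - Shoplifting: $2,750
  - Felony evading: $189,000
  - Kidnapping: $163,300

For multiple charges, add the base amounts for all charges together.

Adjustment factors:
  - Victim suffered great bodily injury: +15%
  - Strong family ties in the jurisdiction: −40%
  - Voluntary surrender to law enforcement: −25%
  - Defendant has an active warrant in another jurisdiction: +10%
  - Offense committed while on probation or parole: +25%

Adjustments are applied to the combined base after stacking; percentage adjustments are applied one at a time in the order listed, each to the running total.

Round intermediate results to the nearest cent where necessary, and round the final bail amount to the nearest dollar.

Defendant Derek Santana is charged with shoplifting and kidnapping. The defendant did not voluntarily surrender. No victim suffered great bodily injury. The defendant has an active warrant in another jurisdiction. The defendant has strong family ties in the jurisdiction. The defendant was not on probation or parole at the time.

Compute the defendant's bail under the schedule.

Base amounts from the schedule: shoplifting $2,750; kidnapping $163,300.
Stacking rule: sum of all bases. $2,750 + $163,300 = $166,050.
Strong family ties in the jurisdiction (−40%): $166,050 × 0.6 = $99,630.
Defendant has an active warrant in another jurisdiction (+10%): $99,630 × 1.1 = $109,593.

$109,593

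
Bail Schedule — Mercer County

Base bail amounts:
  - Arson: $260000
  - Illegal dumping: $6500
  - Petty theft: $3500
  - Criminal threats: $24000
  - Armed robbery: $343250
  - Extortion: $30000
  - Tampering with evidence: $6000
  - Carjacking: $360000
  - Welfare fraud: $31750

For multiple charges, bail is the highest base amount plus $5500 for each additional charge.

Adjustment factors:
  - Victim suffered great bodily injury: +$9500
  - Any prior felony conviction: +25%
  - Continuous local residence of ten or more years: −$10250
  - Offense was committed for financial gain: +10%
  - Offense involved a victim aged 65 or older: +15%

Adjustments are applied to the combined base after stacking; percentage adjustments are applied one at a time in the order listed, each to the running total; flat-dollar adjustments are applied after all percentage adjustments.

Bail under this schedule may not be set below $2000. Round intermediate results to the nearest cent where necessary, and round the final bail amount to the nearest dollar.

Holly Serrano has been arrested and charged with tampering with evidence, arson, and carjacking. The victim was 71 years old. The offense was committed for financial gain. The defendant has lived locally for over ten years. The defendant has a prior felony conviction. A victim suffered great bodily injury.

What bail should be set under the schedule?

$585894

Base amounts from the schedule: tampering with evidence $6000; arson $260000; carjacking $360000.
Stacking rule: highest base plus $5500 per additional charge. Highest is carjacking at $360000; 2 additional charges → +$11000. Combined base = $371000.
Any prior felony conviction (+25%): $371000 × 1.25 = $463750.
Offense was committed for financial gain (+10%): $463750 × 1.1 = $510125.
Offense involved a victim aged 65 or older (+15%): $510125 × 1.15 = $586643.75.
Victim suffered great bodily injury (+$9500 flat): $586643.75 + $9500 = $596143.75.
Continuous local residence of ten or more years (−$10250 flat): $596143.75 − $10250 = $585893.75.
$585893.75 is at or above the $2000 minimum.
Rounded to the nearest dollar: $585894.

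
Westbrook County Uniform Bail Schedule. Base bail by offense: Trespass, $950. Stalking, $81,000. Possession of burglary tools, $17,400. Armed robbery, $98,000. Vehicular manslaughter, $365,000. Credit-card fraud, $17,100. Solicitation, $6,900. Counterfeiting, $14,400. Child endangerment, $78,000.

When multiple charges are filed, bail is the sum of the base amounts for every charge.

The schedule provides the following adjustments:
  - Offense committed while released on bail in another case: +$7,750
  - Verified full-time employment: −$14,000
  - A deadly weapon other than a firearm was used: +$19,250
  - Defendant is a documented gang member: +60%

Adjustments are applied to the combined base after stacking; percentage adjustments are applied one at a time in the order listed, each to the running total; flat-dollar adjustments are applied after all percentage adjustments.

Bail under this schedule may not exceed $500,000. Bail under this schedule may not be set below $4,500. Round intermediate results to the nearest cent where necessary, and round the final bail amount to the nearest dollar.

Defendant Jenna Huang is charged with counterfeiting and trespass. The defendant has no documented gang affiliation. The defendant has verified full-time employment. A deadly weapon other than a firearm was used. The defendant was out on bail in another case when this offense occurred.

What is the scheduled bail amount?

$28,350

Base amounts from the schedule: counterfeiting $14,400; trespass $950.
Stacking rule: sum of all bases. $14,400 + $950 = $15,350.
Offense committed while released on bail in another case (+$7,750 flat): $15,350 + $7,750 = $23,100.
Verified full-time employment (−$14,000 flat): $23,100 − $14,000 = $9,100.
A deadly weapon other than a firearm was used (+$19,250 flat): $9,100 + $19,250 = $28,350.
$28,350 is within the $500,000 maximum.
$28,350 is at or above the $4,500 minimum.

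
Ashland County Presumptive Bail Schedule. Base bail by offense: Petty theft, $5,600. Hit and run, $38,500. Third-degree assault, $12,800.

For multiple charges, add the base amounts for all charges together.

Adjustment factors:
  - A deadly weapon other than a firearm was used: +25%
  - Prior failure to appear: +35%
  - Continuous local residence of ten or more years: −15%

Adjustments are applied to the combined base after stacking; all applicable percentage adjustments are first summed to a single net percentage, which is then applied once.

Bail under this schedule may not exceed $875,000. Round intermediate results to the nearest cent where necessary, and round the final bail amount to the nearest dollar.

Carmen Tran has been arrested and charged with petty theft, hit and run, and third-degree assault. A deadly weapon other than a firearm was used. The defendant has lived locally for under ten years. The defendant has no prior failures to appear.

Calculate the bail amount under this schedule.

$71,125

Base amounts from the schedule: petty theft $5,600; hit and run $38,500; third-degree assault $12,800.
Stacking rule: sum of all bases. $5,600 + $38,500 + $12,800 = $56,900.
A deadly weapon other than a firearm was used (+25%): $56,900 × 1.25 = $71,125.
$71,125 is within the $875,000 maximum.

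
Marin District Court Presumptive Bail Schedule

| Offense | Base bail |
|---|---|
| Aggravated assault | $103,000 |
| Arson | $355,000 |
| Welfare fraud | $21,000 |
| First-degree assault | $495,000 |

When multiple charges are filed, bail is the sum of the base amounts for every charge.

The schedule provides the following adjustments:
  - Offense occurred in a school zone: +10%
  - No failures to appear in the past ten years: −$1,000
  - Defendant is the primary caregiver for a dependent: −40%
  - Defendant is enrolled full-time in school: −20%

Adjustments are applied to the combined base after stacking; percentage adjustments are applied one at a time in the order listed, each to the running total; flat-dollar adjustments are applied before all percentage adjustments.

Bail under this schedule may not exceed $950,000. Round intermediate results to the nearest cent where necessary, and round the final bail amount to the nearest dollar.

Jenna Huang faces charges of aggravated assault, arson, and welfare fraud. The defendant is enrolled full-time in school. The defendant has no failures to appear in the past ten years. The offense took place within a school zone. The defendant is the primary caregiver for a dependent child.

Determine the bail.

$252,384

Base amounts from the schedule: aggravated assault $103,000; arson $355,000; welfare fraud $21,000.
Stacking rule: sum of all bases. $103,000 + $355,000 + $21,000 = $479,000.
No failures to appear in the past ten years (−$1,000 flat): $479,000 − $1,000 = $478,000.
Offense occurred in a school zone (+10%): $478,000 × 1.1 = $525,800.
Defendant is the primary caregiver for a dependent (−40%): $525,800 × 0.6 = $315,480.
Defendant is enrolled full-time in school (−20%): $315,480 × 0.8 = $252,384.
$252,384 is within the $950,000 maximum.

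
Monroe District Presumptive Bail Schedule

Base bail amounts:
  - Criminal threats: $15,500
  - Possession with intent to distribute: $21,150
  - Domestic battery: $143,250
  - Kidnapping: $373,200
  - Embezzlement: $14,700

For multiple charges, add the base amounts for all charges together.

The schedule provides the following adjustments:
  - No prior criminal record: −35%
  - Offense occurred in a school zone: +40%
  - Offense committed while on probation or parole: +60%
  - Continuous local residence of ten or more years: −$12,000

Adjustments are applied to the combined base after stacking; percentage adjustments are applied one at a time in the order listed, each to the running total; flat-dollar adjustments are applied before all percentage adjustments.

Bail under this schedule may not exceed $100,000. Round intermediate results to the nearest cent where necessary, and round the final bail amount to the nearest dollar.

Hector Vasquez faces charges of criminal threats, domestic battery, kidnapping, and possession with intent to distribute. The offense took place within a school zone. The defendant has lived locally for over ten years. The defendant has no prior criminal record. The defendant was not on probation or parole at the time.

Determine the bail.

Base amounts from the schedule: criminal threats $15,500; domestic battery $143,250; kidnapping $373,200; possession with intent to distribute $21,150.
Stacking rule: sum of all bases. $15,500 + $143,250 + $373,200 + $21,150 = $553,100.
Continuous local residence of ten or more years (−$12,000 flat): $553,100 − $12,000 = $541,100.
No prior criminal record (−35%): $541,100 × 0.65 = $351,715.
Offense occurred in a school zone (+40%): $351,715 × 1.4 = $492,401.
Result $492,401 exceeds the maximum of $100,000; bail is capped at $100,000.

$100,000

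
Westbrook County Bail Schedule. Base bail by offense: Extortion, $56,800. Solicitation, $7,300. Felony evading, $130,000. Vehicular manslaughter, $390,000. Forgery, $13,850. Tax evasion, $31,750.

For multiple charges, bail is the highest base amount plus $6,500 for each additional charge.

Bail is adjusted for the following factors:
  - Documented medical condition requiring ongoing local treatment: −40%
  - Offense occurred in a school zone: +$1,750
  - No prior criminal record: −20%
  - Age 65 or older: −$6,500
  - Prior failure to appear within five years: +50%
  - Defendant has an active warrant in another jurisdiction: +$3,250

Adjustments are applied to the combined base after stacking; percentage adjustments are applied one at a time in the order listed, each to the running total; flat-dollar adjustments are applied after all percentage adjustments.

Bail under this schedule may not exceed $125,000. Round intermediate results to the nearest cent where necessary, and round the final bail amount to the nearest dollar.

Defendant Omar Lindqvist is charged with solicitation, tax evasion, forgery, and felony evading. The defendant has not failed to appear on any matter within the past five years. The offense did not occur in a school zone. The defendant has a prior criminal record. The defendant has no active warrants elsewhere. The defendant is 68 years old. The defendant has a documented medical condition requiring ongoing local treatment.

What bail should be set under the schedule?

Base amounts from the schedule: solicitation $7,300; tax evasion $31,750; forgery $13,850; felony evading $130,000.
Stacking rule: highest base plus $6,500 per additional charge. Highest is felony evading at $130,000; 3 additional charges → +$19,500. Combined base = $149,500.
Documented medical condition requiring ongoing local treatment (−40%): $149,500 × 0.6 = $89,700.
Age 65 or older (−$6,500 flat): $89,700 − $6,500 = $83,200.
$83,200 is within the $125,000 maximum.

$83,200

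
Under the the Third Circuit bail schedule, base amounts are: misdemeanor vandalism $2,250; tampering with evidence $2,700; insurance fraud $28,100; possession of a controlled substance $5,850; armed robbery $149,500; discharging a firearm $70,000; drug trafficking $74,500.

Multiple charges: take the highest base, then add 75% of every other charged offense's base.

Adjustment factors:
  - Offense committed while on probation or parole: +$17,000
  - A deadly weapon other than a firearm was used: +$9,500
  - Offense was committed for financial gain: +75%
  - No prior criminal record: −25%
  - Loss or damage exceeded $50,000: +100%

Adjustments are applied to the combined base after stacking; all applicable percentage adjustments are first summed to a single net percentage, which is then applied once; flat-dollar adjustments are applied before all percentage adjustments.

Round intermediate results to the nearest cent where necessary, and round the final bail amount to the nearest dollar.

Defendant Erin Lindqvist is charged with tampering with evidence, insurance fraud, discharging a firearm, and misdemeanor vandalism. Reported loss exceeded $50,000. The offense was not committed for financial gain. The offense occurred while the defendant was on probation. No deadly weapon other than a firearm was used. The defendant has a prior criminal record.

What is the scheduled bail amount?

Base amounts from the schedule: tampering with evidence $2,700; insurance fraud $28,100; discharging a firearm $70,000; misdemeanor vandalism $2,250.
Stacking rule: highest base plus 75% of each additional charge. Highest is discharging a firearm at $70,000. Additional: $2,700 × 75% = $2,025; $28,100 × 75% = $21,075; $2,250 × 75% = $1,687.50. Combined base = $70,000 + $24,787.50 = $94,787.50.
Offense committed while on probation or parole (+$17,000 flat): $94,787.50 + $17,000 = $111,787.50.
Loss or damage exceeded $50,000 (+100%): $111,787.50 × 2 = $223,575.

$223,575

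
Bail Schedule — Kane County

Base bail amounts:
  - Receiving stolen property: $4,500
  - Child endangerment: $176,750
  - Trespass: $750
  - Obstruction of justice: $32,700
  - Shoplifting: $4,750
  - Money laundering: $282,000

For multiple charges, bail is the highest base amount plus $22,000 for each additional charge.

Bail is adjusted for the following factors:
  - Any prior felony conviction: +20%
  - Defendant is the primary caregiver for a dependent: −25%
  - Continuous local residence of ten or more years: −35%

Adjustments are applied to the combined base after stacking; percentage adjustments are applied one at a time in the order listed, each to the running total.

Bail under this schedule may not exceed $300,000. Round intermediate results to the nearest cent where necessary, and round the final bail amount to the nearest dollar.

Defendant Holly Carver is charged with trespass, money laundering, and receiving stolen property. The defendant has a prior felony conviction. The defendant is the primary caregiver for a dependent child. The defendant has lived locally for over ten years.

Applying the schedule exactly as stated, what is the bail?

$190,710

Base amounts from the schedule: trespass $750; money laundering $282,000; receiving stolen property $4,500.
Stacking rule: highest base plus $22,000 per additional charge. Highest is money laundering at $282,000; 2 additional charges → +$44,000. Combined base = $326,000.
Any prior felony conviction (+20%): $326,000 × 1.2 = $391,200.
Defendant is the primary caregiver for a dependent (−25%): $391,200 × 0.75 = $293,400.
Continuous local residence of ten or more years (−35%): $293,400 × 0.65 = $190,710.
$190,710 is within the $300,000 maximum.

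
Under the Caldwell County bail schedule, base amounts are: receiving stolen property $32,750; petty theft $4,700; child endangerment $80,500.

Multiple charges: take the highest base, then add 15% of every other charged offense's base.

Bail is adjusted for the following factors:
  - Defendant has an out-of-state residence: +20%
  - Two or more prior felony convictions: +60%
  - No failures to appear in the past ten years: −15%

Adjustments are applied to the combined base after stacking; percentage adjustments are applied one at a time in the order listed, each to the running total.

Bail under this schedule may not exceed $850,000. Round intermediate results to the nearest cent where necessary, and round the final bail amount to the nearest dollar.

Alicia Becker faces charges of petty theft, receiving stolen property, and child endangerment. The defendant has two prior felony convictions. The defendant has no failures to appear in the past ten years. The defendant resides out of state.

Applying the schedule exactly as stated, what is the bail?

$140,544

Base amounts from the schedule: petty theft $4,700; receiving stolen property $32,750; child endangerment $80,500.
Stacking rule: highest base plus 15% of each additional charge. Highest is child endangerment at $80,500. Additional: $4,700 × 15% = $705; $32,750 × 15% = $4,912.50. Combined base = $80,500 + $5,617.50 = $86,117.50.
Defendant has an out-of-state residence (+20%): $86,117.50 × 1.2 = $103,341.
Two or more prior felony convictions (+60%): $103,341 × 1.6 = $165,345.60.
No failures to appear in the past ten years (−15%): $165,345.60 × 0.85 = $140,543.76.
$140,543.76 is within the $850,000 maximum.
Rounded to the nearest dollar: $140,544.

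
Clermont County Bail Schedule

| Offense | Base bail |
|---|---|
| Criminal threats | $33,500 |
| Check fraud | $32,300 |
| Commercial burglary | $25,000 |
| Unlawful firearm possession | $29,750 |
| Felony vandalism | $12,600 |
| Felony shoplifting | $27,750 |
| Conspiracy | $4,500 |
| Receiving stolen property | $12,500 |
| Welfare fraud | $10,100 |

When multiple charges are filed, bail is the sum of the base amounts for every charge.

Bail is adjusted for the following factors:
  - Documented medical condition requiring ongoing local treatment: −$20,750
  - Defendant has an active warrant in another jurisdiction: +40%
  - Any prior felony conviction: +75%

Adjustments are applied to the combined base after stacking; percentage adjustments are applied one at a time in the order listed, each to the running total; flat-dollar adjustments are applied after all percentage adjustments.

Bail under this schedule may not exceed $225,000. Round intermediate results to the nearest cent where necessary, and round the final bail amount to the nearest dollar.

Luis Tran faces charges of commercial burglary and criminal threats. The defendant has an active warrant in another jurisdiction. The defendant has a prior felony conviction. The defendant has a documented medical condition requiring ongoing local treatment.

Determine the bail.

Base amounts from the schedule: commercial burglary $25,000; criminal threats $33,500.
Stacking rule: sum of all bases. $25,000 + $33,500 = $58,500.
Defendant has an active warrant in another jurisdiction (+40%): $58,500 × 1.4 = $81,900.
Any prior felony conviction (+75%): $81,900 × 1.75 = $143,325.
Documented medical condition requiring ongoing local treatment (−$20,750 flat): $143,325 − $20,750 = $122,575.
$122,575 is within the $225,000 maximum.

$122,575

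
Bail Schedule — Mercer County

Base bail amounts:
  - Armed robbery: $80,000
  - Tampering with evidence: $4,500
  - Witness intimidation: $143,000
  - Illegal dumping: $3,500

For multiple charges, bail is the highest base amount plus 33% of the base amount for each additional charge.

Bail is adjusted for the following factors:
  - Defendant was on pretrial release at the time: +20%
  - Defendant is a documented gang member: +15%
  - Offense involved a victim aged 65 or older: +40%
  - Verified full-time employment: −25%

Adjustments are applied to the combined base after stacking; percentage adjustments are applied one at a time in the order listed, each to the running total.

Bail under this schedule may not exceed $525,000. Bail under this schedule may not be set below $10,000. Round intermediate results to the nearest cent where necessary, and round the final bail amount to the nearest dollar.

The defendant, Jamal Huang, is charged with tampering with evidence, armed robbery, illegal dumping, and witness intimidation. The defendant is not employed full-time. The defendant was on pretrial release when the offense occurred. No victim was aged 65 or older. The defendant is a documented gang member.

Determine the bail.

$237,415

Base amounts from the schedule: tampering with evidence $4,500; armed robbery $80,000; illegal dumping $3,500; witness intimidation $143,000.
Stacking rule: highest base plus 33% of each additional charge. Highest is witness intimidation at $143,000. Additional: $4,500 × 33% = $1,485; $80,000 × 33% = $26,400; $3,500 × 33% = $1,155. Combined base = $143,000 + $29,040 = $172,040.
Defendant was on pretrial release at the time (+20%): $172,040 × 1.2 = $206,448.
Defendant is a documented gang member (+15%): $206,448 × 1.15 = $237,415.20.
$237,415.20 is within the $525,000 maximum.
$237,415.20 is at or above the $10,000 minimum.
Rounded to the nearest dollar: $237,415.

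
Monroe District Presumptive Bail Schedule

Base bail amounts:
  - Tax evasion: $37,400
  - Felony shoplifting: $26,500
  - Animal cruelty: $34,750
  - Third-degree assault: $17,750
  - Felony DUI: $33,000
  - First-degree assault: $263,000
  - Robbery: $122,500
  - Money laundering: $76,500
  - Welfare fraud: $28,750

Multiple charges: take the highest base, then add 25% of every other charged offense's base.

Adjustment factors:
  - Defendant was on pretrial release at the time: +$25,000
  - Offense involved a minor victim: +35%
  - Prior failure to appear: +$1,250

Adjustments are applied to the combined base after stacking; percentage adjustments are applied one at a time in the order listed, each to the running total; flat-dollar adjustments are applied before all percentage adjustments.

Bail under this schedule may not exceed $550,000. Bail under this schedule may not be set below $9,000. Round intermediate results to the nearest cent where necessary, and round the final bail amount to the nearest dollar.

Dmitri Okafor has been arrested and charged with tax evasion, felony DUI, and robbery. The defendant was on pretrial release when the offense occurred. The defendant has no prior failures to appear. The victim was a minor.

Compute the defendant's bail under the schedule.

Base amounts from the schedule: tax evasion $37,400; felony DUI $33,000; robbery $122,500.
Stacking rule: highest base plus 25% of each additional charge. Highest is robbery at $122,500. Additional: $37,400 × 25% = $9,350; $33,000 × 25% = $8,250. Combined base = $122,500 + $17,600 = $140,100.
Defendant was on pretrial release at the time (+$25,000 flat): $140,100 + $25,000 = $165,100.
Offense involved a minor victim (+35%): $165,100 × 1.35 = $222,885.
$222,885 is within the $550,000 maximum.
$222,885 is at or above the $9,000 minimum.

$222,885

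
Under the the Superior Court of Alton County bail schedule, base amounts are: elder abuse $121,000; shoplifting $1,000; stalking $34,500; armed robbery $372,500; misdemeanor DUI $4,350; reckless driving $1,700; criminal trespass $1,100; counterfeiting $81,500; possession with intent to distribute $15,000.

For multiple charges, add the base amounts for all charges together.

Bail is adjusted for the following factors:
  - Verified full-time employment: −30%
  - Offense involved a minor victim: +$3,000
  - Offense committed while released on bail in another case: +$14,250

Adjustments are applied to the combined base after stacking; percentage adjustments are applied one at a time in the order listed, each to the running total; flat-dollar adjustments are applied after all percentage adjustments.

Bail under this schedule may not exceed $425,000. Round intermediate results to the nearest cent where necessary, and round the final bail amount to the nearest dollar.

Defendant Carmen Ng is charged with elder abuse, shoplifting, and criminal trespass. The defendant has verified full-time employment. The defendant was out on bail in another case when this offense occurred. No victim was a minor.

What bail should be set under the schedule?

Base amounts from the schedule: elder abuse $121,000; shoplifting $1,000; criminal trespass $1,100.
Stacking rule: sum of all bases. $121,000 + $1,000 + $1,100 = $123,100.
Verified full-time employment (−30%): $123,100 × 0.7 = $86,170.
Offense committed while released on bail in another case (+$14,250 flat): $86,170 + $14,250 = $100,420.
$100,420 is within the $425,000 maximum.

$100,420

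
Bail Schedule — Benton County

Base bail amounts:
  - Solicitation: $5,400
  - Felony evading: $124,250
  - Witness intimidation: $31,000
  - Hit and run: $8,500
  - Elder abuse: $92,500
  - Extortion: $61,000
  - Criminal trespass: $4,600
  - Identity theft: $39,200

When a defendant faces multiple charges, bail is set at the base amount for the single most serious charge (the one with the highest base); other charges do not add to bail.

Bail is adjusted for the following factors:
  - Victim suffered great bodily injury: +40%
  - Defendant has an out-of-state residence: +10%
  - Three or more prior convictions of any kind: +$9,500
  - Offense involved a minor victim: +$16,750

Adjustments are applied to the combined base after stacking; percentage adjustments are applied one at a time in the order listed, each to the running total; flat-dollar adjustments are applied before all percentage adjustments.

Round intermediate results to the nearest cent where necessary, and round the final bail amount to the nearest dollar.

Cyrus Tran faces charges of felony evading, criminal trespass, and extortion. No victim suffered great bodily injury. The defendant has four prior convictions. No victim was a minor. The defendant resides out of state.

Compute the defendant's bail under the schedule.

Base amounts from the schedule: felony evading $124,250; criminal trespass $4,600; extortion $61,000.
Stacking rule: use the highest base only. Highest is felony evading at $124,250. Combined base = $124,250.
Three or more prior convictions of any kind (+$9,500 flat): $124,250 + $9,500 = $133,750.
Defendant has an out-of-state residence (+10%): $133,750 × 1.1 = $147,125.

$147,125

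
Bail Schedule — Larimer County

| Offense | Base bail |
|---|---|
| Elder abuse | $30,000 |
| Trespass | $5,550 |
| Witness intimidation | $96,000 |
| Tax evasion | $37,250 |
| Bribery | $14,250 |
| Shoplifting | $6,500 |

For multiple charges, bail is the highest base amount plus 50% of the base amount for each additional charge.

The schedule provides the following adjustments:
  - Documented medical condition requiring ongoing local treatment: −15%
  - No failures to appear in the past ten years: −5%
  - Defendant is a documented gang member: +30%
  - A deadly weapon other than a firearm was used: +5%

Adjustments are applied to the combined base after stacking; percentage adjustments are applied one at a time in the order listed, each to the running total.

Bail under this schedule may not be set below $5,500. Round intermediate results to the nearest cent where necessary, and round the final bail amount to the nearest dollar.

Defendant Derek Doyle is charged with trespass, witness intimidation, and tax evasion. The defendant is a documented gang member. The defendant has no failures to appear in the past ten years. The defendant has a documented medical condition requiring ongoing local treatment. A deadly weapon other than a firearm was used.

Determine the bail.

Base amounts from the schedule: trespass $5,550; witness intimidation $96,000; tax evasion $37,250.
Stacking rule: highest base plus 50% of each additional charge. Highest is witness intimidation at $96,000. Additional: $5,550 × 50% = $2,775; $37,250 × 50% = $18,625. Combined base = $96,000 + $21,400 = $117,400.
Documented medical condition requiring ongoing local treatment (−15%): $117,400 × 0.85 = $99,790.
No failures to appear in the past ten years (−5%): $99,790 × 0.95 = $94,800.50.
Defendant is a documented gang member (+30%): $94,800.50 × 1.3 = $123,240.65.
A deadly weapon other than a firearm was used (+5%): $123,240.65 × 1.05 = $129,402.68.
$129,402.68 is at or above the $5,500 minimum.
Rounded to the nearest dollar: $129,403.

$129,403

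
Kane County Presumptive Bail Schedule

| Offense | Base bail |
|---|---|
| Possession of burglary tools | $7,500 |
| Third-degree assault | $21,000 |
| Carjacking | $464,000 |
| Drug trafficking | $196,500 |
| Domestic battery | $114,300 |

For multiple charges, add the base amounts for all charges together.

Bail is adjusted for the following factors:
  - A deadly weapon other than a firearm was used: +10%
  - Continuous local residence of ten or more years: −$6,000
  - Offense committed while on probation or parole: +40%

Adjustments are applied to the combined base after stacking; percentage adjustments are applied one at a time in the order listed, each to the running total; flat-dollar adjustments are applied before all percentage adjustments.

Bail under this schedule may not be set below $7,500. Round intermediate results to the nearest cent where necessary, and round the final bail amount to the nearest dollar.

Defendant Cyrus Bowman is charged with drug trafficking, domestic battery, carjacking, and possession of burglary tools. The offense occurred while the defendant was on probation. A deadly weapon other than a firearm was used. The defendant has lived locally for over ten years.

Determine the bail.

$1,195,502

Base amounts from the schedule: drug trafficking $196,500; domestic battery $114,300; carjacking $464,000; possession of burglary tools $7,500.
Stacking rule: sum of all bases. $196,500 + $114,300 + $464,000 + $7,500 = $782,300.
Continuous local residence of ten or more years (−$6,000 flat): $782,300 − $6,000 = $776,300.
A deadly weapon other than a firearm was used (+10%): $776,300 × 1.1 = $853,930.
Offense committed while on probation or parole (+40%): $853,930 × 1.4 = $1,195,502.
$1,195,502 is at or above the $7,500 minimum.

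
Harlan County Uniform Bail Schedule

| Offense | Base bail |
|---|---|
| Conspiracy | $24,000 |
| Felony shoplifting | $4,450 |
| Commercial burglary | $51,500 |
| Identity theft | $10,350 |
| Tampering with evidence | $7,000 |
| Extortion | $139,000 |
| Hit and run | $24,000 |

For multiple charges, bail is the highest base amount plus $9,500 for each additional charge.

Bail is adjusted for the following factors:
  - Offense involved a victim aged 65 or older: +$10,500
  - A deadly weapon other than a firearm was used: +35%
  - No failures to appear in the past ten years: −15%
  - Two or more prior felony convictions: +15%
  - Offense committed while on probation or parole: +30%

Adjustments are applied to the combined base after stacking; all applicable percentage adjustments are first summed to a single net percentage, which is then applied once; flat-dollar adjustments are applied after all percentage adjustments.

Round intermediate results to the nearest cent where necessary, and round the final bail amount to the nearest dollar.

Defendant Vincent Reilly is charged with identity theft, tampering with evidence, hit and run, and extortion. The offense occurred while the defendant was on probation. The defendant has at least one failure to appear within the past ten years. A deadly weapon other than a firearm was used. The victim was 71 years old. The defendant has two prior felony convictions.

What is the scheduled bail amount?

Base amounts from the schedule: identity theft $10,350; tampering with evidence $7,000; hit and run $24,000; extortion $139,000.
Stacking rule: highest base plus $9,500 per additional charge. Highest is extortion at $139,000; 3 additional charges → +$28,500. Combined base = $167,500.
Net percentage adjustment: +35% +15% +30% = +80%. $167,500 × 1.8 = $301,500.
Offense involved a victim aged 65 or older (+$10,500 flat): $301,500 + $10,500 = $312,000.

$312,000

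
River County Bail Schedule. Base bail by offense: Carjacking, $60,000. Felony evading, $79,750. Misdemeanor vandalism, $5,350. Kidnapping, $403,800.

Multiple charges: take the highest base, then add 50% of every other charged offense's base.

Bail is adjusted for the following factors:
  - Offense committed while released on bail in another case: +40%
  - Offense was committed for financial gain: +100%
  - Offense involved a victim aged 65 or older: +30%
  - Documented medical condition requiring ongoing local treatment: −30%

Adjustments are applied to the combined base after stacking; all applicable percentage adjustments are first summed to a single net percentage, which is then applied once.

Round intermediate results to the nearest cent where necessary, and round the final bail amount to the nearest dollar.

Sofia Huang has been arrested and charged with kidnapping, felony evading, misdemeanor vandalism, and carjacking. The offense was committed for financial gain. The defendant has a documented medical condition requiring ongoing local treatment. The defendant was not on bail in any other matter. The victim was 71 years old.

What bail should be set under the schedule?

$952,700

Base amounts from the schedule: kidnapping $403,800; felony evading $79,750; misdemeanor vandalism $5,350; carjacking $60,000.
Stacking rule: highest base plus 50% of each additional charge. Highest is kidnapping at $403,800. Additional: $79,750 × 50% = $39,875; $5,350 × 50% = $2,675; $60,000 × 50% = $30,000. Combined base = $403,800 + $72,550 = $476,350.
Net percentage adjustment: +100% +30% −30% = +100%. $476,350 × 2 = $952,700.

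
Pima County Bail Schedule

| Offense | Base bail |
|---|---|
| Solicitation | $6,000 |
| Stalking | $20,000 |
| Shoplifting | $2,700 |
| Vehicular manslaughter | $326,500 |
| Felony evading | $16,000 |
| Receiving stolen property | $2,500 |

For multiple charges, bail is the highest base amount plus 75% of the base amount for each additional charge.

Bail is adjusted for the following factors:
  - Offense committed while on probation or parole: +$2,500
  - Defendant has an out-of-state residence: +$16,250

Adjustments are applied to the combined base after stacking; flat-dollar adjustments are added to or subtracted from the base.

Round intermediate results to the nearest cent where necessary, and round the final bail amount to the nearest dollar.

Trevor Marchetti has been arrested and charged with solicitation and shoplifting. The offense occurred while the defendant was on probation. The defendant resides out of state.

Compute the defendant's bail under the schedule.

$26,775

Base amounts from the schedule: solicitation $6,000; shoplifting $2,700.
Stacking rule: highest base plus 75% of each additional charge. Highest is solicitation at $6,000. Additional: $2,700 × 75% = $2,025. Combined base = $6,000 + $2,025 = $8,025.
Offense committed while on probation or parole (+$2,500 flat): $8,025 + $2,500 = $10,525.
Defendant has an out-of-state residence (+$16,250 flat): $10,525 + $16,250 = $26,775.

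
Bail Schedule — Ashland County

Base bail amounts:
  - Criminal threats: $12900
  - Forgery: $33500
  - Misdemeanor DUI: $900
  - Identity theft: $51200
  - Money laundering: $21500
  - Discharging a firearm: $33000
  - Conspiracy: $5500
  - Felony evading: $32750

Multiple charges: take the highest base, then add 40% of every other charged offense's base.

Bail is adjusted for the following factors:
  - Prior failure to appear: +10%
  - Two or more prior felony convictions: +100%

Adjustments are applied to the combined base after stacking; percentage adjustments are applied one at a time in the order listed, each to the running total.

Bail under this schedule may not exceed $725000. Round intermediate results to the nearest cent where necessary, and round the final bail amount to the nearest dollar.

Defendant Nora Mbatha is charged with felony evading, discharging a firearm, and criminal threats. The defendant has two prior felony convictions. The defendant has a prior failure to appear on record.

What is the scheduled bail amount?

$112772

Base amounts from the schedule: felony evading $32750; discharging a firearm $33000; criminal threats $12900.
Stacking rule: highest base plus 40% of each additional charge. Highest is discharging a firearm at $33000. Additional: $32750 × 40% = $13100; $12900 × 40% = $5160. Combined base = $33000 + $18260 = $51260.
Prior failure to appear (+10%): $51260 × 1.1 = $56386.
Two or more prior felony convictions (+100%): $56386 × 2 = $112772.
$112772 is within the $725000 maximum.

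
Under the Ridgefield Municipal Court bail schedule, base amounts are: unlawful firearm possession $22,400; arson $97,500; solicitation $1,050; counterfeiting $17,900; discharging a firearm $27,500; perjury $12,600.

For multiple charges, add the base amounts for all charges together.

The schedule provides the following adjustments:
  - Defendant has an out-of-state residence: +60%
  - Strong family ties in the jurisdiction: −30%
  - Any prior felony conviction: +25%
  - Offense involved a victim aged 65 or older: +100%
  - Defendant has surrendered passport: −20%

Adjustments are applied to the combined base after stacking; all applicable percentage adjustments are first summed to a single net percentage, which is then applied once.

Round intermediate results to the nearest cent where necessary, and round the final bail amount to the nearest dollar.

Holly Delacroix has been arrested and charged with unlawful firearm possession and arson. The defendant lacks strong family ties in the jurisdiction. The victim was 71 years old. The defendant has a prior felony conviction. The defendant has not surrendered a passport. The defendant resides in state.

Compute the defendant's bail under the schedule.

Base amounts from the schedule: unlawful firearm possession $22,400; arson $97,500.
Stacking rule: sum of all bases. $22,400 + $97,500 = $119,900.
Net percentage adjustment: +25% +100% = +125%. $119,900 × 2.25 = $269,775.

$269,775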